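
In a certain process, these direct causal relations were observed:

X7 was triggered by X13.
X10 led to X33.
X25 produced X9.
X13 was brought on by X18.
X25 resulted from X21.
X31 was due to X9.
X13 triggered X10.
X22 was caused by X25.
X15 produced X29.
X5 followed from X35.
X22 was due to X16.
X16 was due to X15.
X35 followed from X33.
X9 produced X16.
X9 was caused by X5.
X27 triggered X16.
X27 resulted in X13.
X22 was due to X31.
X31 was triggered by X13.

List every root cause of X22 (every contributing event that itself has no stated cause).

X15, X18, X21, X27

Tracing upstream from X22: X22 ← X25 ← X21.
A separate upstream branch: X22 ← X16 ← X15.
A separate upstream branch: X22 ← X16 ← X27.
A separate upstream branch: X22 ← X31 ← X13 ← X18.
Each of those chain origins has no stated cause.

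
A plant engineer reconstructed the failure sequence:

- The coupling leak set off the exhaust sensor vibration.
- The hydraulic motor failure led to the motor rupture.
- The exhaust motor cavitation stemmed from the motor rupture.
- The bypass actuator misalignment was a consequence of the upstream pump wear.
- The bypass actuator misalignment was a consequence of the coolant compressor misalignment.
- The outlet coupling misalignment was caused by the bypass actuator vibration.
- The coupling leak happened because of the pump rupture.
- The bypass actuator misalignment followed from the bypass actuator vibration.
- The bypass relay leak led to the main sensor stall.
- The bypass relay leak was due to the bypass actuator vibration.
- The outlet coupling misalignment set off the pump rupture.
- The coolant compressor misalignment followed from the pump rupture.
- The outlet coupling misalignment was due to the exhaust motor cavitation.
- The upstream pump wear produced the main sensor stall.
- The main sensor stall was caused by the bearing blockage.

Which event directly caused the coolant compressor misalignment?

Upstream contributors include the bypass actuator vibration, the hydraulic motor failure, the motor rupture, the exhaust motor cavitation, the outlet coupling misalignment, but only the pump rupture feeds directly into the coolant compressor misalignment.

the pump rupture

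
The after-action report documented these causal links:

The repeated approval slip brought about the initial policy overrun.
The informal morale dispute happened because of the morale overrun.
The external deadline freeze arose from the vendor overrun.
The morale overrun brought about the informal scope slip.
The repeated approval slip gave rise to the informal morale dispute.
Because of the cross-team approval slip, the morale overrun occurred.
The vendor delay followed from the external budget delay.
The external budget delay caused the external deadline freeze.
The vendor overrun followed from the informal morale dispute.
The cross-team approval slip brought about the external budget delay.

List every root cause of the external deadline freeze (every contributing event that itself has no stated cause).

Tracing upstream from the external deadline freeze: the external deadline freeze ← the external budget delay ← the cross-team approval slip.
A separate upstream branch: the external deadline freeze ← the vendor overrun ← the informal morale dispute ← the repeated approval slip.
Each of those chain origins has no stated cause.

the cross-team approval slip, the repeated approval slip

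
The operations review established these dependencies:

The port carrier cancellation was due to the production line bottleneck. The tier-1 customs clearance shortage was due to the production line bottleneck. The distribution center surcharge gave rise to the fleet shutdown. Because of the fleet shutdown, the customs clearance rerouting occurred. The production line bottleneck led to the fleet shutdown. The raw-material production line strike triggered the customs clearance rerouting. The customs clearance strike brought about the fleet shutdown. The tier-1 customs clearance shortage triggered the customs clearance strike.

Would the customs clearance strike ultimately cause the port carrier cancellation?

The customs clearance strike leads to the fleet shutdown, the customs clearance rerouting; the port carrier cancellation is not among them.

No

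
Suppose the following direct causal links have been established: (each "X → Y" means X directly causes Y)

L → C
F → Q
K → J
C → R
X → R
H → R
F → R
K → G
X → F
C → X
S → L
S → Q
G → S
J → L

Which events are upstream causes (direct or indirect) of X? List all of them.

Immediate cause of X: C.
Further upstream: K, G, J, S, L.

C, G, J, K, L, S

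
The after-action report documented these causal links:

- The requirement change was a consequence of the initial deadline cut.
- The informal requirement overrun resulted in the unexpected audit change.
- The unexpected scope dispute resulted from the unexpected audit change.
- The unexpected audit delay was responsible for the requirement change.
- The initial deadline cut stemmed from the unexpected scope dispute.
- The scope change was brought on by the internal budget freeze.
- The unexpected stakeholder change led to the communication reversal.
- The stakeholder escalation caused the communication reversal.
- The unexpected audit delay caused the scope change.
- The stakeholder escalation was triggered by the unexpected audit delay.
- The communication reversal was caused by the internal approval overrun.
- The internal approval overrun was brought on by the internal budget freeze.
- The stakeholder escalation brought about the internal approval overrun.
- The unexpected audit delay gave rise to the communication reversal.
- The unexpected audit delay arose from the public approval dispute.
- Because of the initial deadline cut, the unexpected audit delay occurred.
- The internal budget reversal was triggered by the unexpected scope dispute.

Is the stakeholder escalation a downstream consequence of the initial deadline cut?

There is a causal chain: the initial deadline cut → the unexpected audit delay → the stakeholder escalation.

Yes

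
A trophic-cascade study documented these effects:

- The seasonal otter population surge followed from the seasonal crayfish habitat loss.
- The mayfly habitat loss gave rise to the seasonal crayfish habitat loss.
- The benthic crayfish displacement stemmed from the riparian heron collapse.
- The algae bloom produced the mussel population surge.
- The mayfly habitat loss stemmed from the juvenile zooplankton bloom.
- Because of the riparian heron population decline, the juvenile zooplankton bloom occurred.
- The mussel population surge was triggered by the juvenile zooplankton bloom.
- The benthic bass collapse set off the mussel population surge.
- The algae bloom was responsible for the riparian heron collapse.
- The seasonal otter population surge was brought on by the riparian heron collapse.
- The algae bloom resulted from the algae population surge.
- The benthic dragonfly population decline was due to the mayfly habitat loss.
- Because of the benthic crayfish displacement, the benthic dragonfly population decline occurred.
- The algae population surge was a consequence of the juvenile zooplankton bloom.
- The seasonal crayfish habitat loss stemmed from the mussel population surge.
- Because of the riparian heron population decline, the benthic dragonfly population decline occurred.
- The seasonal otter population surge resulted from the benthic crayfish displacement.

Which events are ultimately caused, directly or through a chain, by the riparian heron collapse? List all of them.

the benthic crayfish displacement, the benthic dragonfly population decline, the seasonal otter population surge

Direct effects: the benthic crayfish displacement, the seasonal otter population surge.
2 steps out: the benthic dragonfly population decline.
Not reachable from it: the riparian heron population decline, the juvenile zooplankton bloom, the algae population surge, the algae bloom, the mayfly habitat loss, the mussel population surge, the seasonal crayfish habitat loss, the benthic bass collapse.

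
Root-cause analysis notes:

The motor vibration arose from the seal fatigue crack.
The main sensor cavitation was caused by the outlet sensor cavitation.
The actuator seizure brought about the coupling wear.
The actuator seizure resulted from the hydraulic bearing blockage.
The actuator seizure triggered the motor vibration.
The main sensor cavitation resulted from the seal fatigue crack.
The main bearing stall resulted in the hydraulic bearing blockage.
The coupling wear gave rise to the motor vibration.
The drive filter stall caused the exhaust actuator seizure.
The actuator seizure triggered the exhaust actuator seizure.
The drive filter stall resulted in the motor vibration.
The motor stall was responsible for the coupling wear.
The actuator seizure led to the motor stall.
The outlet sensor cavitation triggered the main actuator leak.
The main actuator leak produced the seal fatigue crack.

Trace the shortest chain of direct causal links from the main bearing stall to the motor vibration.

the main bearing stall → the hydraulic bearing blockage
the hydraulic bearing blockage → the actuator seizure
the actuator seizure → the motor vibration
Length: 3 steps.

the main bearing stall → the hydraulic bearing blockage → the actuator seizure → the motor vibration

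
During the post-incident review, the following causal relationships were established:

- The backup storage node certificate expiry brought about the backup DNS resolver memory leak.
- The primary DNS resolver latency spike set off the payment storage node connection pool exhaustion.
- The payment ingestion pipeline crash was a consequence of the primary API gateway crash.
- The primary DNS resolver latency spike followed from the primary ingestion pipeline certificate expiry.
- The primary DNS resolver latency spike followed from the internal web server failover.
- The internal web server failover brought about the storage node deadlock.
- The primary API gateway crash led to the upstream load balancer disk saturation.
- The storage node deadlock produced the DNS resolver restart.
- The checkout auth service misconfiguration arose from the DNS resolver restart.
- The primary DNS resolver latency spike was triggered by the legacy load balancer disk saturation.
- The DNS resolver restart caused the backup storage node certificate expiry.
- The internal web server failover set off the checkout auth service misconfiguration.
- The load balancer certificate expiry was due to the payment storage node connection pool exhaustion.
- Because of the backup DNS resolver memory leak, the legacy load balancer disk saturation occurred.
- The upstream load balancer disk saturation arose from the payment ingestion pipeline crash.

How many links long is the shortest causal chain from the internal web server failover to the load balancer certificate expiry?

Shortest chain: the internal web server failover → the primary DNS resolver latency spike → the payment storage node connection pool exhaustion → the load balancer certificate expiry.

3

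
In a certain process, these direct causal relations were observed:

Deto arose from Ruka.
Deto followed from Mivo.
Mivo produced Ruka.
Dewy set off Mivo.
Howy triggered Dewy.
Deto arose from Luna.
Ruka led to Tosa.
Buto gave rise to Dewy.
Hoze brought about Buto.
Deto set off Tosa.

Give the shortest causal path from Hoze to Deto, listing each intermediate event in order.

Hoze → Buto
Buto → Dewy
Dewy → Mivo
Mivo → Deto
Length: 4 steps.

Hoze → Buto → Dewy → Mivo → Deto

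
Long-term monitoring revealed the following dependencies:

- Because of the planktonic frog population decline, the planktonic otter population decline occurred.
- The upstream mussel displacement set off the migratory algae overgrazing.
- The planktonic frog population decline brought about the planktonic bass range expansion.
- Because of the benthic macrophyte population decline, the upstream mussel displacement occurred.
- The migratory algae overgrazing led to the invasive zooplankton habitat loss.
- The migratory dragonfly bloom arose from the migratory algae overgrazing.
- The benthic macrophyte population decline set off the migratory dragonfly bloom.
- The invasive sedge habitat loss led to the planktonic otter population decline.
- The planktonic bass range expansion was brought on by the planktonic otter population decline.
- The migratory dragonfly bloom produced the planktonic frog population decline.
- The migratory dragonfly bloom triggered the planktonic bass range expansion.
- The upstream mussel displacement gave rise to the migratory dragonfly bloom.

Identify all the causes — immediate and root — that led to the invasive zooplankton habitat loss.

Immediate cause of the invasive zooplankton habitat loss: the migratory algae overgrazing.
Further upstream: the benthic macrophyte population decline, the upstream mussel displacement.

the benthic macrophyte population decline, the migratory algae overgrazing, the upstream mussel displacement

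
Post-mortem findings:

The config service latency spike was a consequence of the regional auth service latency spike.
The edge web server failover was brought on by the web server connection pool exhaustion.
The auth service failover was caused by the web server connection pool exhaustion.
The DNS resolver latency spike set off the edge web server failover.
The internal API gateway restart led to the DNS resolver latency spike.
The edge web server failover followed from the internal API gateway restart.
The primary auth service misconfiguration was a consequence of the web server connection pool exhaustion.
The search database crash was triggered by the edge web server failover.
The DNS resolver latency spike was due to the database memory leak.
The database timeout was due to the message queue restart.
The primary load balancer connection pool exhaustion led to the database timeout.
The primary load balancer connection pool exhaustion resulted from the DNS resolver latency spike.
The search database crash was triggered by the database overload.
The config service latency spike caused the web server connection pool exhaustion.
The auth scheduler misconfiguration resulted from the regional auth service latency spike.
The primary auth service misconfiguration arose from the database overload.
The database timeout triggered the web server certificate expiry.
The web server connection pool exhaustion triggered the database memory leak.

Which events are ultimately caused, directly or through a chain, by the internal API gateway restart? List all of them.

the DNS resolver latency spike, the database timeout, the edge web server failover, the primary load balancer connection pool exhaustion, the search database crash, the web server certificate expiry

Direct effects: the DNS resolver latency spike, the edge web server failover.
2 steps out: the search database crash, the primary load balancer connection pool exhaustion.
3 steps out: the database timeout.
4 steps out: the web server certificate expiry.
Not reachable from it: the regional auth service latency spike, the config service latency spike, the web server connection pool exhaustion, the auth service failover, the database overload, the database memory leak, the primary auth service misconfiguration, the message queue restart, the auth scheduler misconfiguration.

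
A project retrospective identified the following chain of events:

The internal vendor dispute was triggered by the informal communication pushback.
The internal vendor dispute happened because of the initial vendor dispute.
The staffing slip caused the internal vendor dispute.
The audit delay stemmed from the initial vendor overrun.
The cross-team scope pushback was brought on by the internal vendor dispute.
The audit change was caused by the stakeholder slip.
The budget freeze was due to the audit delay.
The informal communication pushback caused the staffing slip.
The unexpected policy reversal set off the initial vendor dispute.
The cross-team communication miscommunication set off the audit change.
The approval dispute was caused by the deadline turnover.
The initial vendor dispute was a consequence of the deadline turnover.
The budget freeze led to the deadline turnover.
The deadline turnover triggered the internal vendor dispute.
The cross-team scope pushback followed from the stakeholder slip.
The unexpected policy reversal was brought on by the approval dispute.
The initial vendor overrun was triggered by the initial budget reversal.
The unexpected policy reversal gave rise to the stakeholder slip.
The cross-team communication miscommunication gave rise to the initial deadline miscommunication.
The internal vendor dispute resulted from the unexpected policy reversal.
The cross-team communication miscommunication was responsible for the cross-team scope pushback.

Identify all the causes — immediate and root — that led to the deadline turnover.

the audit delay, the budget freeze, the initial budget reversal, the initial vendor overrun

Immediate cause of the deadline turnover: the budget freeze.
Further upstream: the initial budget reversal, the initial vendor overrun, the audit delay.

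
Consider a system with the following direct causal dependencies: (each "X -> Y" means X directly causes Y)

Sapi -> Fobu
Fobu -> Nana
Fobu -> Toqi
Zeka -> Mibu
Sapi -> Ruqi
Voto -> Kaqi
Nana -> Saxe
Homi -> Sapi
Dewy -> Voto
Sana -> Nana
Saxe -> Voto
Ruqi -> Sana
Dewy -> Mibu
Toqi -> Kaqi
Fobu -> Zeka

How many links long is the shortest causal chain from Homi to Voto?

5

Shortest chain: Homi → Sapi → Fobu → Nana → Saxe → Voto.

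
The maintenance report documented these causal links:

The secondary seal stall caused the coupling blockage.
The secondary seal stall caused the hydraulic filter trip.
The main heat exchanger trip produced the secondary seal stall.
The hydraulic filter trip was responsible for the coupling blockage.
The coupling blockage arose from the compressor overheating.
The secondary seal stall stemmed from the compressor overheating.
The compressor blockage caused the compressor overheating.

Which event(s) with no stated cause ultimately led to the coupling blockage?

Tracing upstream from the coupling blockage: the coupling blockage ← the compressor overheating ← the compressor blockage.
A separate upstream branch: the coupling blockage ← the secondary seal stall ← the main heat exchanger trip.
Each of those chain origins has no stated cause.

the compressor blockage, the main heat exchanger trip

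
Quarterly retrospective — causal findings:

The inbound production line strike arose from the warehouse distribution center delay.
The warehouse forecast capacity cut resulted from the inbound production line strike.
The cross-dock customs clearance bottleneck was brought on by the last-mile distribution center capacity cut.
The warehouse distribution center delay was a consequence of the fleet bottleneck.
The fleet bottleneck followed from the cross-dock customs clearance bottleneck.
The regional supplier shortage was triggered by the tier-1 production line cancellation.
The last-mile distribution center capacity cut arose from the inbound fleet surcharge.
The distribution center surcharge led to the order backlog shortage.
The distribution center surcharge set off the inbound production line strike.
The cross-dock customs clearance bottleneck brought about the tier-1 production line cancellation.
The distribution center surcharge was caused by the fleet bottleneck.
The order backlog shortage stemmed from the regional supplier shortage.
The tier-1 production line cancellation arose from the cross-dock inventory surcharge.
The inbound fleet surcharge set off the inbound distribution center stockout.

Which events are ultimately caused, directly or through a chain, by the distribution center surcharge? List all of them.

Direct effects: the inbound production line strike, the order backlog shortage.
2 steps out: the warehouse forecast capacity cut.
Not reachable from it: the inbound fleet surcharge, the last-mile distribution center capacity cut, the inbound distribution center stockout, the cross-dock customs clearance bottleneck, the fleet bottleneck, the warehouse distribution center delay, the cross-dock inventory surcharge, the tier-1 production line cancellation, the regional supplier shortage.

the inbound production line strike, the order backlog shortage, the warehouse forecast capacity cut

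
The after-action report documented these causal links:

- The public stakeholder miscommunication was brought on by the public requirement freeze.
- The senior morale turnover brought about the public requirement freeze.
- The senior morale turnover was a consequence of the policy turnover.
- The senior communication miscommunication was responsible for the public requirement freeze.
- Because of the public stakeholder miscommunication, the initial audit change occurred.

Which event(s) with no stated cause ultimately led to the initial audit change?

Tracing upstream from the initial audit change: the initial audit change ← the public stakeholder miscommunication ← the public requirement freeze ← the senior morale turnover ← the policy turnover.
A separate upstream branch: the initial audit change ← the public stakeholder miscommunication ← the public requirement freeze ← the senior communication miscommunication.
Each of those chain origins has no stated cause.

the policy turnover, the senior communication miscommunication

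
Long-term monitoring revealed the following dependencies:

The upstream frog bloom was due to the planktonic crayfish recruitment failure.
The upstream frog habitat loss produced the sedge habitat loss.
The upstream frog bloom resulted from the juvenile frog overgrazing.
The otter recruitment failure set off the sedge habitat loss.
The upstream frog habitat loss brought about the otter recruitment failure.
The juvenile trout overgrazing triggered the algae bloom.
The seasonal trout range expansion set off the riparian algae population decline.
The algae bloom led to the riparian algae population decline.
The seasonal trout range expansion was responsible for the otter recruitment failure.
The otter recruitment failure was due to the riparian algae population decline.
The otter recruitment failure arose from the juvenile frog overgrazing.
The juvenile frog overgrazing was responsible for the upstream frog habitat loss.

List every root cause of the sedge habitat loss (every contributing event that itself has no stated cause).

the juvenile frog overgrazing, the juvenile trout overgrazing, the seasonal trout range expansion

Tracing upstream from the sedge habitat loss: the sedge habitat loss ← the upstream frog habitat loss ← the juvenile frog overgrazing.
A separate upstream branch: the sedge habitat loss ← the otter recruitment failure ← the riparian algae population decline ← the algae bloom ← the juvenile trout overgrazing.
A separate upstream branch: the sedge habitat loss ← the otter recruitment failure ← the seasonal trout range expansion.
Each of those chain origins has no stated cause.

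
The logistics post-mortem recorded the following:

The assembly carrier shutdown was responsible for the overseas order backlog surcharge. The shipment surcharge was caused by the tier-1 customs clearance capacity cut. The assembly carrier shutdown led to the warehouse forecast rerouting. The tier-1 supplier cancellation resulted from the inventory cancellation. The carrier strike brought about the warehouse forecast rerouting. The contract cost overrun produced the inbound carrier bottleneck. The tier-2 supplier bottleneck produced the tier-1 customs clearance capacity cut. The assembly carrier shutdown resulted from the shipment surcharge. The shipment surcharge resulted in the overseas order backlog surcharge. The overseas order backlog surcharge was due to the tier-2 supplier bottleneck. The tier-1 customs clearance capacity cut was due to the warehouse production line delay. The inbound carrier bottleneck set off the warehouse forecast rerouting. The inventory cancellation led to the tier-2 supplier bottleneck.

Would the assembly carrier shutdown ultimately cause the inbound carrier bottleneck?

The assembly carrier shutdown leads to the overseas order backlog surcharge, the warehouse forecast rerouting; the inbound carrier bottleneck is not among them.

No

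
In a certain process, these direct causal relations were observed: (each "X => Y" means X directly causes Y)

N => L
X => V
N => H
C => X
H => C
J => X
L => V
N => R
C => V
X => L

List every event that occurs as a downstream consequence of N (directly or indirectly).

C, H, L, R, V, X

Direct effects: H, R, L.
2 steps out: C, V.
3 steps out: X.
Not reachable from it: J.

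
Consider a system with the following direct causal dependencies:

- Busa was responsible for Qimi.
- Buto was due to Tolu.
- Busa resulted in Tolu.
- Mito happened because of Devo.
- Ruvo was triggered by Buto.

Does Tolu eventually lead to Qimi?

Tolu leads to Buto, Ruvo; Qimi is not among them.

No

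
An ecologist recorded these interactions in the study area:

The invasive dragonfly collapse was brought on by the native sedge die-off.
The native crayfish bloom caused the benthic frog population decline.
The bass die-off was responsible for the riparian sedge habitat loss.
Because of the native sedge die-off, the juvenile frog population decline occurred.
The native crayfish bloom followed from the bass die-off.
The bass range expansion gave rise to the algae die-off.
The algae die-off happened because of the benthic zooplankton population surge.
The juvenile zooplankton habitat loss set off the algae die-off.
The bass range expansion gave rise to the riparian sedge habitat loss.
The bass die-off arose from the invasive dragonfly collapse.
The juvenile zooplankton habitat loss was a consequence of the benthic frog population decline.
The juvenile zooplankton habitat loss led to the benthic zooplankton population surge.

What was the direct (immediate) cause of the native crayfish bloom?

Upstream contributors include the native sedge die-off, the invasive dragonfly collapse, but only the bass die-off feeds directly into the native crayfish bloom.

the bass die-off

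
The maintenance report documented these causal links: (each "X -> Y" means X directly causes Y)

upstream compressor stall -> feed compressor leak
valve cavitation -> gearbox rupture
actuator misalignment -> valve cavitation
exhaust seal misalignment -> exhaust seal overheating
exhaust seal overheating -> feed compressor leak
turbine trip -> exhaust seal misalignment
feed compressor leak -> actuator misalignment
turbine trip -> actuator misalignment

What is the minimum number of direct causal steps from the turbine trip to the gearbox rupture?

3

Shortest chain: the turbine trip → the actuator misalignment → the valve cavitation → the gearbox rupture.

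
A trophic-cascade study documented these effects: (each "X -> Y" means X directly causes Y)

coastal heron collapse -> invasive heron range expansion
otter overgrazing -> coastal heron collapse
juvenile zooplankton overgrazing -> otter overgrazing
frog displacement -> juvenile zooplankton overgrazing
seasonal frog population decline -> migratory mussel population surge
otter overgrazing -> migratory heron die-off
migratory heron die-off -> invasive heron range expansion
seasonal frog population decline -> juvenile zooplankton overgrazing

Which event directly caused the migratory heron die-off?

the otter overgrazing

Upstream contributors include the seasonal frog population decline, the frog displacement, the juvenile zooplankton overgrazing, but only the otter overgrazing feeds directly into the migratory heron die-off.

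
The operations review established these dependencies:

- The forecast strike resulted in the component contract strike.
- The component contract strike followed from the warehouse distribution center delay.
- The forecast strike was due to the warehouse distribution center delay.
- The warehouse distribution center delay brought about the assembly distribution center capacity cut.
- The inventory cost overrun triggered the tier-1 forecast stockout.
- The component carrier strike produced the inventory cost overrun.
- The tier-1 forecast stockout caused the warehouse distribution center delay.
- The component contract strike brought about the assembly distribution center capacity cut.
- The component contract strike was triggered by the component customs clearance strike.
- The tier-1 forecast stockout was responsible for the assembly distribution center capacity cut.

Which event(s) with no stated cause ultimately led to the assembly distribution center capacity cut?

the component carrier strike, the component customs clearance strike

Tracing upstream from the assembly distribution center capacity cut: the assembly distribution center capacity cut ← the tier-1 forecast stockout ← the inventory cost overrun ← the component carrier strike.
A separate upstream branch: the assembly distribution center capacity cut ← the component contract strike ← the component customs clearance strike.
Each of those chain origins has no stated cause.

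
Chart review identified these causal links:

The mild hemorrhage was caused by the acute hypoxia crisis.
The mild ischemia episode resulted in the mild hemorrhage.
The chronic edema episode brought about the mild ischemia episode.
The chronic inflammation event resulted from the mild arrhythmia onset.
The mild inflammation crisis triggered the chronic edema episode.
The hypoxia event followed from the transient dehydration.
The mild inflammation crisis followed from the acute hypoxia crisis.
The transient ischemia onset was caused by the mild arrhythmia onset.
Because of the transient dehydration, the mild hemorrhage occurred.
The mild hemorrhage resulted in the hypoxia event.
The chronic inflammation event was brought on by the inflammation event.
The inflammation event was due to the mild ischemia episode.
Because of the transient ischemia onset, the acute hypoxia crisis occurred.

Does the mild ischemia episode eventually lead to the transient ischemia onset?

The mild ischemia episode leads to the mild hemorrhage, the inflammation event, the hypoxia event, the chronic inflammation event; the transient ischemia onset is not among them.

No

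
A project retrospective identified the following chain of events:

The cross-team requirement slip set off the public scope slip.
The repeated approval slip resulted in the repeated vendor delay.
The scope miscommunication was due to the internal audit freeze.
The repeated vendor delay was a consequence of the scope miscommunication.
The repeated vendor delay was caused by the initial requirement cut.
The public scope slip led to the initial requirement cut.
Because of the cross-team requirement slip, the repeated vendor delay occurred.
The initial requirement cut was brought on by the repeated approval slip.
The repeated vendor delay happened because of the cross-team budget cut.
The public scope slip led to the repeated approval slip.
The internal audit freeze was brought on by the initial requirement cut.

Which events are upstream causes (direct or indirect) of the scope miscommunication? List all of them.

the cross-team requirement slip, the initial requirement cut, the internal audit freeze, the public scope slip, the repeated approval slip

Immediate cause of the scope miscommunication: the internal audit freeze.
Further upstream: the cross-team requirement slip, the public scope slip, the repeated approval slip, the initial requirement cut.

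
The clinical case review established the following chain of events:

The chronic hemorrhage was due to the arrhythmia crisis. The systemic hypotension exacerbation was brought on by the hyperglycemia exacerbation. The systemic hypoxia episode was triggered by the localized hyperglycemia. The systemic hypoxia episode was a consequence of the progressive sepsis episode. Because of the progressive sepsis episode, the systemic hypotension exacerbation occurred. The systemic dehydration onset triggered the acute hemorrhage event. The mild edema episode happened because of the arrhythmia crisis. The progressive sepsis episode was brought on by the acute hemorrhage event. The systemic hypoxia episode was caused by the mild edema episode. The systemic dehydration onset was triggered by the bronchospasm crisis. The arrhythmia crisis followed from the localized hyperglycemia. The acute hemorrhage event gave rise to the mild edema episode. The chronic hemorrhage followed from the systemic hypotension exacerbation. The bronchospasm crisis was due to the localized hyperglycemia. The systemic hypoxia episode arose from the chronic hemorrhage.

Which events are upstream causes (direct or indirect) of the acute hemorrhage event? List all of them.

the bronchospasm crisis, the localized hyperglycemia, the systemic dehydration onset

Immediate cause of the acute hemorrhage event: the systemic dehydration onset.
Further upstream: the localized hyperglycemia, the bronchospasm crisis.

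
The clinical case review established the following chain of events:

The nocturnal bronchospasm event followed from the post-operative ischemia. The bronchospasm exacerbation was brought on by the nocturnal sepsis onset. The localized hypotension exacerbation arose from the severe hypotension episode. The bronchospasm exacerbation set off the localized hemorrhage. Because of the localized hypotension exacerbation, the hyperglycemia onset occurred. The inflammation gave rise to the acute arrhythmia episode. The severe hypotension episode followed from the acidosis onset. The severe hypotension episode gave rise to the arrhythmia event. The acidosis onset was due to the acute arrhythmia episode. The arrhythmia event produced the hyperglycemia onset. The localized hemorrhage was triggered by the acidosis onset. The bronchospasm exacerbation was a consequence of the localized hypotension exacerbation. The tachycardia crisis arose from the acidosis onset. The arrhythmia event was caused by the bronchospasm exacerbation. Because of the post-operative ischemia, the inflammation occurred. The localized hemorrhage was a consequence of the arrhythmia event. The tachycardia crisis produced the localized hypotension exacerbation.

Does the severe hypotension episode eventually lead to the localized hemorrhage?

Yes

There is a causal chain: the severe hypotension episode → the arrhythmia event → the localized hemorrhage.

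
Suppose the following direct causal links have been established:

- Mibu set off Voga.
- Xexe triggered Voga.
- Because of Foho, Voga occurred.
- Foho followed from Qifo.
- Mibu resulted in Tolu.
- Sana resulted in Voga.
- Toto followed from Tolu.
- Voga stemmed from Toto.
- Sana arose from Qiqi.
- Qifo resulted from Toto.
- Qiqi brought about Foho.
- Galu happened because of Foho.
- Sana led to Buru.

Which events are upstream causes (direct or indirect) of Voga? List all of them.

Foho, Mibu, Qifo, Qiqi, Sana, Tolu, Toto, Xexe

Immediate causes of Voga: Sana, Mibu, Toto, Foho, Xexe.
Further upstream: Qiqi, Tolu, Qifo.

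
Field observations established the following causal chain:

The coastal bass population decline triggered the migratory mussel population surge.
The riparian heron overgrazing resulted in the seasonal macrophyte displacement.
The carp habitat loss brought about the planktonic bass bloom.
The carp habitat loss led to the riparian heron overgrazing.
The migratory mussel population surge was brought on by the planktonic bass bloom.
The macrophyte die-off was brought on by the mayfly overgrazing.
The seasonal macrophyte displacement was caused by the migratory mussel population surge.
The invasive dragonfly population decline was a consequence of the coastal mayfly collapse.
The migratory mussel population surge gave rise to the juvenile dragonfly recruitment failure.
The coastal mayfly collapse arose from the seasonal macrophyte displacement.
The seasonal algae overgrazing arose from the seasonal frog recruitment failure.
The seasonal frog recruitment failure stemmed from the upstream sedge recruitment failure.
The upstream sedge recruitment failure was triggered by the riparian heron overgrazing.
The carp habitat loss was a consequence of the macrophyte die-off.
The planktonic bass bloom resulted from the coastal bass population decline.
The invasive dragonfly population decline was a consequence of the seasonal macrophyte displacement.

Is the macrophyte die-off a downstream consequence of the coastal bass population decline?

The coastal bass population decline leads to the planktonic bass bloom, the migratory mussel population surge, the juvenile dragonfly recruitment failure, the seasonal macrophyte displacement, the coastal mayfly collapse, the invasive dragonfly population decline; the macrophyte die-off is not among them.

No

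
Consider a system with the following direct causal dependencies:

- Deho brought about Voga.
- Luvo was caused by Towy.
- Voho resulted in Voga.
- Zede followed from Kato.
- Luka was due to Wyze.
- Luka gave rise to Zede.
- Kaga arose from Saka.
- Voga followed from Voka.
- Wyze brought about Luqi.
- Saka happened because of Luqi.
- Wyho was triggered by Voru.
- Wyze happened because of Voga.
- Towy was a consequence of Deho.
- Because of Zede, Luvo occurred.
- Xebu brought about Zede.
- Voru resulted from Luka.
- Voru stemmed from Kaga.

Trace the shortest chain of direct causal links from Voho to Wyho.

Voho → Voga → Wyze → Luka → Voru → Wyho

Voho → Voga
Voga → Wyze
Wyze → Luka
Luka → Voru
Voru → Wyho
Length: 5 steps.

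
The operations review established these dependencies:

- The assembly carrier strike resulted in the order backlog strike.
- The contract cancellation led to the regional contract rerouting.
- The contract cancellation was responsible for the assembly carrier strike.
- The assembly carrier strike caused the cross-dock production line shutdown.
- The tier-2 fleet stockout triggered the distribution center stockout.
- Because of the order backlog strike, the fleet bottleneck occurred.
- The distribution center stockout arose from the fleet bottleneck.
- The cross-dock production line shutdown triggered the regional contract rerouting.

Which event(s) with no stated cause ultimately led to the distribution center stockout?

Tracing upstream from the distribution center stockout: the distribution center stockout ← the fleet bottleneck ← the order backlog strike ← the assembly carrier strike ← the contract cancellation.
A separate upstream branch: the distribution center stockout ← the tier-2 fleet stockout.
Each of those chain origins has no stated cause.

the contract cancellation, the tier-2 fleet stockout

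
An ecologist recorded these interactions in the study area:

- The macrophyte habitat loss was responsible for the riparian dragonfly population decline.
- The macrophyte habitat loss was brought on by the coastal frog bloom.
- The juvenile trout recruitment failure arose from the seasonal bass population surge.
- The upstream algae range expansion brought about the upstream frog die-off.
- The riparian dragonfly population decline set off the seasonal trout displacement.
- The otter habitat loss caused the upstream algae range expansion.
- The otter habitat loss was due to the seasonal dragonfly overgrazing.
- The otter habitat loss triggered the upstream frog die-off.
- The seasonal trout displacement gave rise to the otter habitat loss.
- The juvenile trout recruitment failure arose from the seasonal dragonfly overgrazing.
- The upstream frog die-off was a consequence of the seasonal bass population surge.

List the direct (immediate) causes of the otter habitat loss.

the seasonal dragonfly overgrazing, the seasonal trout displacement

Upstream contributors include the coastal frog bloom, the macrophyte habitat loss, the riparian dragonfly population decline, but only the seasonal dragonfly overgrazing, the seasonal trout displacement feed directly into the otter habitat loss.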